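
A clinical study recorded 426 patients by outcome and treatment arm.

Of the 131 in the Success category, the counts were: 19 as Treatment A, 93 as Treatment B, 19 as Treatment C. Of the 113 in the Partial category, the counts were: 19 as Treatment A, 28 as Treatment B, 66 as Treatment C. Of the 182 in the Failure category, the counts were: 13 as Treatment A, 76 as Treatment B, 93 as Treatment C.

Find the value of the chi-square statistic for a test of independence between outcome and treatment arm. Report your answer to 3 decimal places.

70.445

Row totals: 131, 113, 182. Column totals: 51, 197, 178. Grand total N = 426.
Expected counts (row total × column total / N):
  Success, Treatment A: 131×51/426 = 15.6831
  Success, Treatment B: 131×197/426 = 60.5798
  Success, Treatment C: 131×178/426 = 54.7371
  Partial, Treatment A: 113×51/426 = 13.5282
  Partial, Treatment B: 113×197/426 = 52.2559
  Partial, Treatment C: 113×178/426 = 47.2160
  Failure, Treatment A: 182×51/426 = 21.7887
  Failure, Treatment B: 182×197/426 = 84.1643
  Failure, Treatment C: 182×178/426 = 76.0469
Contributions (O − E)²/E:
  (19 − 15.6831)²/15.6831 = 0.7015
  (93 − 60.5798)²/60.5798 = 17.3502
  (19 − 54.7371)²/54.7371 = 23.3323
  (19 − 13.5282)²/13.5282 = 2.2132
  (28 − 52.2559)²/52.2559 = 11.2590
  (66 − 47.2160)²/47.2160 = 7.4729
  (13 − 21.7887)²/21.7887 = 3.5450
  (76 − 84.1643)²/84.1643 = 0.7920
  (93 − 76.0469)²/76.0469 = 3.7793
χ² = 0.7015 + 17.3502 + 23.3323 + 2.2132 + 11.2590 + 7.4729 + 3.5450 + 0.7920 + 3.7793 = 70.445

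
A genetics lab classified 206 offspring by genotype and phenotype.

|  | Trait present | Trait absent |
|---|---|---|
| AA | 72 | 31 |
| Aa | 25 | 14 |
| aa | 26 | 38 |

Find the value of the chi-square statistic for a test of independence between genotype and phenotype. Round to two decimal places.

14.45

Row totals: 103, 39, 64. Column totals: 123, 83. Grand total N = 206.
Expected counts (row total × column total / N):
  AA, Trait present: 103×123/206 = 61.5000
  AA, Trait absent: 103×83/206 = 41.5000
  Aa, Trait present: 39×123/206 = 23.2864
  Aa, Trait absent: 39×83/206 = 15.7136
  aa, Trait present: 64×123/206 = 38.2136
  aa, Trait absent: 64×83/206 = 25.7864
Contributions (O − E)²/E:
  (72 − 61.5000)²/61.5000 = 1.7927
  (31 − 41.5000)²/41.5000 = 2.6566
  (25 − 23.2864)²/23.2864 = 0.1261
  (14 − 15.7136)²/15.7136 = 0.1869
  (26 − 38.2136)²/38.2136 = 3.9036
  (38 − 25.7864)²/25.7864 = 5.7849
χ² = 1.7927 + 2.6566 + 0.1261 + 0.1869 + 3.9036 + 5.7849 = 14.45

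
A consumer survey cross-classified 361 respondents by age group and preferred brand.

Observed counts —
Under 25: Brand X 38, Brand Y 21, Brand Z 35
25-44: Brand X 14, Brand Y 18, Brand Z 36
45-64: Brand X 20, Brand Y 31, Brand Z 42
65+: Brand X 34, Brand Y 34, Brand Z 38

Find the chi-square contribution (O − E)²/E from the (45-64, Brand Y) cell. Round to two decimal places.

Row total (45-64) = 93; column total (Brand Y) = 104; N = 361.
Expected count E = 93 × 104 / 361 = 26.7922.
Contribution = (O − E)²/E = (31 − 26.7922)² / 26.7922 = 0.66.

0.66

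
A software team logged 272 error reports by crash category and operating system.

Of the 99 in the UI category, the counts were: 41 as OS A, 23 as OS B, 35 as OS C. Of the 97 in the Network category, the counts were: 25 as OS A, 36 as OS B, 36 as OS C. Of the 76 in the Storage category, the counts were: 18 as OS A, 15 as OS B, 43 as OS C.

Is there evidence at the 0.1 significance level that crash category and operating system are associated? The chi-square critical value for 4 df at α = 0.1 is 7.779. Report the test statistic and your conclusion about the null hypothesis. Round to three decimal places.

16.733; reject H₀

Row totals: 99, 97, 76. Column totals: 84, 74, 114. Grand total N = 272.
Expected counts (row total × column total / N):
  UI, OS A: 99×84/272 = 30.5735
  UI, OS B: 99×74/272 = 26.9338
  UI, OS C: 99×114/272 = 41.4926
  Network, OS A: 97×84/272 = 29.9559
  Network, OS B: 97×74/272 = 26.3897
  Network, OS C: 97×114/272 = 40.6544
  Storage, OS A: 76×84/272 = 23.4706
  Storage, OS B: 76×74/272 = 20.6765
  Storage, OS C: 76×114/272 = 31.8529
Contributions (O − E)²/E:
  (41 − 30.5735)²/30.5735 = 3.5558
  (23 − 26.9338)²/26.9338 = 0.5745
  (35 − 41.4926)²/41.4926 = 1.0159
  (25 − 29.9559)²/29.9559 = 0.8199
  (36 − 26.3897)²/26.3897 = 3.4998
  (36 − 40.6544)²/40.6544 = 0.5329
  (18 − 23.4706)²/23.4706 = 1.2751
  (15 − 20.6765)²/20.6765 = 1.5584
  (43 − 31.8529)²/31.8529 = 3.9010
χ² = 3.5558 + 0.5745 + 1.0159 + 0.8199 + 3.4998 + 0.5329 + 1.2751 + 1.5584 + 3.9010 = 16.733
df = (3−1)(3−1) = 4. Since 16.733 > 7.779, reject the null hypothesis of independence at α = 0.1.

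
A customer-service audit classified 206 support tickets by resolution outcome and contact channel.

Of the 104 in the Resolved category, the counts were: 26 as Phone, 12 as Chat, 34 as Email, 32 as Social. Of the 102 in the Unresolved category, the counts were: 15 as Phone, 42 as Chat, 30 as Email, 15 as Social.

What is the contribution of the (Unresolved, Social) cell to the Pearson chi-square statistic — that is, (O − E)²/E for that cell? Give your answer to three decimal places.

Row total (Unresolved) = 102; column total (Social) = 47; N = 206.
Expected count E = 102 × 47 / 206 = 23.2718.
Contribution = (O − E)²/E = (15 − 23.2718)² / 23.2718 = 2.940.

2.940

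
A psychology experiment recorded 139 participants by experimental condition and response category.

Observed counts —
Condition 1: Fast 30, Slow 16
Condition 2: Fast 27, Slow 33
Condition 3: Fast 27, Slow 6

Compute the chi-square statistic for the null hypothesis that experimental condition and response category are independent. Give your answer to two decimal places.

12.73

Row totals: 46, 60, 33. Column totals: 84, 55. Grand total N = 139.
Expected counts (row total × column total / N):
  Condition 1, Fast: 46×84/139 = 27.799
  Condition 1, Slow: 46×55/139 = 18.201
  Condition 2, Fast: 60×84/139 = 36.259
  Condition 2, Slow: 60×55/139 = 23.741
  Condition 3, Fast: 33×84/139 = 19.942
  Condition 3, Slow: 33×55/139 = 13.058
Contributions (O − E)²/E:
  (30 − 27.799)²/27.799 = 0.1743
  (16 − 18.201)²/18.201 = 0.2662
  (27 − 36.259)²/36.259 = 2.3644
  (33 − 23.741)²/23.741 = 3.6110
  (27 − 19.942)²/19.942 = 2.4980
  (6 − 13.058)²/13.058 = 3.8149
χ² = 0.1743 + 0.2662 + 2.3644 + 3.6110 + 2.4980 + 3.8149 = 12.73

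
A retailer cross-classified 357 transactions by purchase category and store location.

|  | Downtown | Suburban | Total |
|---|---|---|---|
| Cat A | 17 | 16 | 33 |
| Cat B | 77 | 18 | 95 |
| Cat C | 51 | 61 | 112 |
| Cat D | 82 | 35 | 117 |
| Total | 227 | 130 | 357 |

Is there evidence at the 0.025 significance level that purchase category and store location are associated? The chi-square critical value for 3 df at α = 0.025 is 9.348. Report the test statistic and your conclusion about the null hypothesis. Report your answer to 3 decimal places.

Grand total N = 357.
Expected counts (row total × column total / N):
  Cat A, Downtown: 33×227/357 = 20.98319
  Cat A, Suburban: 33×130/357 = 12.01681
  Cat B, Downtown: 95×227/357 = 60.40616
  Cat B, Suburban: 95×130/357 = 34.59384
  Cat C, Downtown: 112×227/357 = 71.21569
  Cat C, Suburban: 112×130/357 = 40.78431
  Cat D, Downtown: 117×227/357 = 74.39496
  Cat D, Suburban: 117×130/357 = 42.60504
Contributions (O − E)²/E:
  (17 − 20.98319)²/20.98319 = 0.7561
  (16 − 12.01681)²/12.01681 = 1.3203
  (77 − 60.40616)²/60.40616 = 4.5584
  (18 − 34.59384)²/34.59384 = 7.9597
  (51 − 71.21569)²/71.21569 = 5.7385
  (61 − 40.78431)²/40.78431 = 10.0204
  (82 − 74.39496)²/74.39496 = 0.7774
  (35 − 42.60504)²/42.60504 = 1.3575
χ² = 0.7561 + 1.3203 + 4.5584 + 7.9597 + 5.7385 + 10.0204 + 0.7774 + 1.3575 = 32.488
df = (4−1)(2−1) = 3. Since 32.488 > 9.348, reject the null hypothesis of independence at α = 0.025.

32.488; reject H₀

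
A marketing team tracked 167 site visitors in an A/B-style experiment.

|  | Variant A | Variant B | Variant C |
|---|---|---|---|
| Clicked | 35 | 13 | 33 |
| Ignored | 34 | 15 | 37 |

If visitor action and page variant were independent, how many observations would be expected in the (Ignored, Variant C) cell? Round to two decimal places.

36.05

Row total (Ignored) = 86; column total (Variant C) = 70; grand total N = 167.
Expected count = (row total × column total) / N = 86 × 70 / 167 = 36.05.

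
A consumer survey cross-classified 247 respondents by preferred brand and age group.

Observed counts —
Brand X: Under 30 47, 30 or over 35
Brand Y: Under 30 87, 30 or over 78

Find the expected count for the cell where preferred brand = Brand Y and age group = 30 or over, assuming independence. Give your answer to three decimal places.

75.486

Row total (Brand Y) = 165; column total (30 or over) = 113; grand total N = 247.
Expected count = (row total × column total) / N = 165 × 113 / 247 = 75.486.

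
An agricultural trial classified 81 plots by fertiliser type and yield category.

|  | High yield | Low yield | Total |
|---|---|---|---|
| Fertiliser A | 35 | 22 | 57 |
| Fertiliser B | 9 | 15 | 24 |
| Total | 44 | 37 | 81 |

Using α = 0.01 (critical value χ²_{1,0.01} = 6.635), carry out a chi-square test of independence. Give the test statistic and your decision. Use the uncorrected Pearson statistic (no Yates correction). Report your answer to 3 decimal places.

3.889; fail to reject H₀

Grand total N = 81.
Expected counts (row total × column total / N):
  Fertiliser A, High yield: 57×44/81 = 30.9630
  Fertiliser A, Low yield: 57×37/81 = 26.0370
  Fertiliser B, High yield: 24×44/81 = 13.0370
  Fertiliser B, Low yield: 24×37/81 = 10.9630
Contributions (O − E)²/E:
  (35 − 30.9630)²/30.9630 = 0.5263
  (22 − 26.0370)²/26.0370 = 0.6259
  (9 − 13.0370)²/13.0370 = 1.2501
  (15 − 10.9630)²/10.9630 = 1.4866
χ² = 0.5263 + 0.6259 + 1.2501 + 1.4866 = 3.889
df = (2−1)(2−1) = 1. Since 3.889 < 6.635, fail to reject the null hypothesis of independence at α = 0.01.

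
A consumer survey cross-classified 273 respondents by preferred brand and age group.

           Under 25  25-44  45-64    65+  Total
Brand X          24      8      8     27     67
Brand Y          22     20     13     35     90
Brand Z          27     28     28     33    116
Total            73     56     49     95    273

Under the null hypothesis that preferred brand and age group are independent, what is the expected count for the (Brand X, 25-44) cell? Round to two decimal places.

Row total (Brand X) = 67; column total (25-44) = 56; grand total N = 273.
Expected count = (row total × column total) / N = 67 × 56 / 273 = 13.74.

13.74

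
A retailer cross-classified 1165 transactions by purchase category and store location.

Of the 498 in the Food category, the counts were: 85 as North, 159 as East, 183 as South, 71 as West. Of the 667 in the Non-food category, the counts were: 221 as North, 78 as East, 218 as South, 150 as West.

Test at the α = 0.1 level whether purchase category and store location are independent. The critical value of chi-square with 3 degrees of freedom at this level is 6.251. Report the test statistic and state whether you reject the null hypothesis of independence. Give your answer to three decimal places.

96.947; reject H₀

Row totals: 498, 667. Column totals: 306, 237, 401, 221. Grand total N = 1165.
Expected counts (row total × column total / N):
  Food, North: 498×306/1165 = 130.8052
  Food, East: 498×237/1165 = 101.3099
  Food, South: 498×401/1165 = 171.4146
  Food, West: 498×221/1165 = 94.4704
  Non-food, North: 667×306/1165 = 175.1948
  Non-food, East: 667×237/1165 = 135.6901
  Non-food, South: 667×401/1165 = 229.5854
  Non-food, West: 667×221/1165 = 126.5296
Contributions (O − E)²/E:
  (85 − 130.8052)²/130.8052 = 16.0400
  (159 − 101.3099)²/101.3099 = 32.8512
  (183 − 171.4146)²/171.4146 = 0.7830
  (71 − 94.4704)²/94.4704 = 5.8310
  (221 − 175.1948)²/175.1948 = 11.9759
  (78 − 135.6901)²/135.6901 = 24.5276
  (218 − 229.5854)²/229.5854 = 0.5846
  (150 − 126.5296)²/126.5296 = 4.3536
χ² = 16.0400 + 32.8512 + 0.7830 + 5.8310 + 11.9759 + 24.5276 + 0.5846 + 4.3536 = 96.947
df = (2−1)(4−1) = 3. Since 96.947 > 6.251, reject the null hypothesis of independence at α = 0.1.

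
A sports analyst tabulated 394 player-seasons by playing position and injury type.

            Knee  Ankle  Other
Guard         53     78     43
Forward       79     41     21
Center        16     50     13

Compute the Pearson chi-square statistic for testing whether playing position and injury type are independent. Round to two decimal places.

Row totals: 174, 141, 79. Column totals: 148, 169, 77. Grand total N = 394.
Expected counts (row total × column total / N):
  Guard, Knee: 174×148/394 = 65.360
  Guard, Ankle: 174×169/394 = 74.635
  Guard, Other: 174×77/394 = 34.005
  Forward, Knee: 141×148/394 = 52.964
  Forward, Ankle: 141×169/394 = 60.480
  Forward, Other: 141×77/394 = 27.556
  Center, Knee: 79×148/394 = 29.675
  Center, Ankle: 79×169/394 = 33.886
  Center, Other: 79×77/394 = 15.439
Contributions (O − E)²/E:
  (53 − 65.360)²/65.360 = 2.3374
  (78 − 74.635)²/74.635 = 0.1517
  (43 − 34.005)²/34.005 = 2.3794
  (79 − 52.964)²/52.964 = 12.7988
  (41 − 60.480)²/60.480 = 6.2743
  (21 − 27.556)²/27.556 = 1.5598
  (16 − 29.675)²/29.675 = 6.3018
  (50 − 33.886)²/33.886 = 7.6628
  (13 − 15.439)²/15.439 = 0.3853
χ² = 2.3374 + 0.1517 + 2.3794 + 12.7988 + 6.2743 + 1.5598 + 6.3018 + 7.6628 + 0.3853 = 39.85

39.85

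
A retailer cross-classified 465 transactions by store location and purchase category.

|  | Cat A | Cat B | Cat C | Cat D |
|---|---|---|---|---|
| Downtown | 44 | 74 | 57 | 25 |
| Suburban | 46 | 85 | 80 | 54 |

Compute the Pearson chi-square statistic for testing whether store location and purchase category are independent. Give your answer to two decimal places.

Row totals: 200, 265. Column totals: 90, 159, 137, 79. Grand total N = 465.
Expected counts (row total × column total / N):
  Downtown, Cat A: 200×90/465 = 38.710
  Downtown, Cat B: 200×159/465 = 68.387
  Downtown, Cat C: 200×137/465 = 58.925
  Downtown, Cat D: 200×79/465 = 33.978
  Suburban, Cat A: 265×90/465 = 51.290
  Suburban, Cat B: 265×159/465 = 90.613
  Suburban, Cat C: 265×137/465 = 78.075
  Suburban, Cat D: 265×79/465 = 45.022
Contributions (O − E)²/E:
  (44 − 38.710)²/38.710 = 0.7229
  (74 − 68.387)²/68.387 = 0.4607
  (57 − 58.925)²/58.925 = 0.0629
  (25 − 33.978)²/33.978 = 2.3723
  (46 − 51.290)²/51.290 = 0.5456
  (85 − 90.613)²/90.613 = 0.3477
  (80 − 78.075)²/78.075 = 0.0475
  (54 − 45.022)²/45.022 = 1.7903
χ² = 0.7229 + 0.4607 + 0.0629 + 2.3723 + 0.5456 + 0.3477 + 0.0475 + 1.7903 = 6.35

6.35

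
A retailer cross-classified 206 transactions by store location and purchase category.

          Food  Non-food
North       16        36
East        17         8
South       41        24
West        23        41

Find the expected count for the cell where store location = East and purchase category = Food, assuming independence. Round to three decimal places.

Row total (East) = 25; column total (Food) = 97; grand total N = 206.
Expected count = (row total × column total) / N = 25 × 97 / 206 = 11.772.

11.772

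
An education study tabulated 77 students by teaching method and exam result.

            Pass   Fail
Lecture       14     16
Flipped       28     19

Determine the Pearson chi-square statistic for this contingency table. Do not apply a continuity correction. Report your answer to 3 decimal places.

1.231

Row totals: 30, 47. Column totals: 42, 35. Grand total N = 77.
Expected counts (row total × column total / N):
  Lecture, Pass: 30×42/77 = 16.3636
  Lecture, Fail: 30×35/77 = 13.6364
  Flipped, Pass: 47×42/77 = 25.6364
  Flipped, Fail: 47×35/77 = 21.3636
Contributions (O − E)²/E:
  (14 − 16.3636)²/16.3636 = 0.3414
  (16 − 13.6364)²/13.6364 = 0.4097
  (28 − 25.6364)²/25.6364 = 0.2179
  (19 − 21.3636)²/21.3636 = 0.2615
χ² = 0.3414 + 0.4097 + 0.2179 + 0.2615 = 1.231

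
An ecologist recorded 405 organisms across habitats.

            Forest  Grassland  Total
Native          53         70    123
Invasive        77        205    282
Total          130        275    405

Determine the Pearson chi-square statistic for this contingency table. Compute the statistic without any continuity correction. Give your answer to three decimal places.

Grand total N = 405.
Expected counts (row total × column total / N):
  Native, Forest: 123×130/405 = 39.4815
  Native, Grassland: 123×275/405 = 83.5185
  Invasive, Forest: 282×130/405 = 90.5185
  Invasive, Grassland: 282×275/405 = 191.4815
Contributions (O − E)²/E:
  (53 − 39.4815)²/39.4815 = 4.6287
  (70 − 83.5185)²/83.5185 = 2.1881
  (77 − 90.5185)²/90.5185 = 2.0189
  (205 − 191.4815)²/191.4815 = 0.9544
χ² = 4.6287 + 2.1881 + 2.0189 + 0.9544 = 9.790

9.790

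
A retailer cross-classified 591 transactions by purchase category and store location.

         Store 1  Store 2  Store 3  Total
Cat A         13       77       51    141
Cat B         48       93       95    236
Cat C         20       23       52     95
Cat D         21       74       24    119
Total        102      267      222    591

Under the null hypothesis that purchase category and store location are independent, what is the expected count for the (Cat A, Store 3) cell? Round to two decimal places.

Row total (Cat A) = 141; column total (Store 3) = 222; grand total N = 591.
Expected count = (row total × column total) / N = 141 × 222 / 591 = 52.96.

52.96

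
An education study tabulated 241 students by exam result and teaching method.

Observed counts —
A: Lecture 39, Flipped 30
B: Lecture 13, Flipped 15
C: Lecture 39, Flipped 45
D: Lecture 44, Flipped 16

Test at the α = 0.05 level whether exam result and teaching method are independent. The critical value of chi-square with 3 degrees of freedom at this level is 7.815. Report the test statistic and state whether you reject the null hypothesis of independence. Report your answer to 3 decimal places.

11.489; reject H₀

Row totals: 69, 28, 84, 60. Column totals: 135, 106. Grand total N = 241.
Expected counts (row total × column total / N):
  A, Lecture: 69×135/241 = 38.6515
  A, Flipped: 69×106/241 = 30.3485
  B, Lecture: 28×135/241 = 15.6846
  B, Flipped: 28×106/241 = 12.3154
  C, Lecture: 84×135/241 = 47.0539
  C, Flipped: 84×106/241 = 36.9461
  D, Lecture: 60×135/241 = 33.6100
  D, Flipped: 60×106/241 = 26.3900
Contributions (O − E)²/E:
  (39 − 38.6515)²/38.6515 = 0.0031
  (30 − 30.3485)²/30.3485 = 0.0040
  (13 − 15.6846)²/15.6846 = 0.4595
  (15 − 12.3154)²/12.3154 = 0.5852
  (39 − 47.0539)²/47.0539 = 1.3785
  (45 − 36.9461)²/36.9461 = 1.7557
  (44 − 33.6100)²/33.6100 = 3.2119
  (16 − 26.3900)²/26.3900 = 4.0906
χ² = 0.0031 + 0.0040 + 0.4595 + 0.5852 + 1.3785 + 1.7557 + 3.2119 + 4.0906 = 11.489
df = (4−1)(2−1) = 3. Since 11.489 > 7.815, reject the null hypothesis of independence at α = 0.05.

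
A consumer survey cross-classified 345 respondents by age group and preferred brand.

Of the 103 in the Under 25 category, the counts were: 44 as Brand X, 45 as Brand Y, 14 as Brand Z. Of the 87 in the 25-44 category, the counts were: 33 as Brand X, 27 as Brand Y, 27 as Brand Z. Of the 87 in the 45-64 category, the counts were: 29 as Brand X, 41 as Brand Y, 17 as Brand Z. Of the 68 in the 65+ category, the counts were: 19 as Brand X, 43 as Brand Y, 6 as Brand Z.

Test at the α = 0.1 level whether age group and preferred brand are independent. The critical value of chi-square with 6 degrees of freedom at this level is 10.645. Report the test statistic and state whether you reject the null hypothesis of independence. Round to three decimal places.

23.821; reject H₀

Row totals: 103, 87, 87, 68. Column totals: 125, 156, 64. Grand total N = 345.
Expected counts (row total × column total / N):
  Under 25, Brand X: 103×125/345 = 37.3188
  Under 25, Brand Y: 103×156/345 = 46.5739
  Under 25, Brand Z: 103×64/345 = 19.1072
  25-44, Brand X: 87×125/345 = 31.5217
  25-44, Brand Y: 87×156/345 = 39.3391
  25-44, Brand Z: 87×64/345 = 16.1391
  45-64, Brand X: 87×125/345 = 31.5217
  45-64, Brand Y: 87×156/345 = 39.3391
  45-64, Brand Z: 87×64/345 = 16.1391
  65+, Brand X: 68×125/345 = 24.6377
  65+, Brand Y: 68×156/345 = 30.7478
  65+, Brand Z: 68×64/345 = 12.6145
Contributions (O − E)²/E:
  (44 − 37.3188)²/37.3188 = 1.1961
  (45 − 46.5739)²/46.5739 = 0.0532
  (14 − 19.1072)²/19.1072 = 1.3651
  (33 − 31.5217)²/31.5217 = 0.0693
  (27 − 39.3391)²/39.3391 = 3.8703
  (27 − 16.1391)²/16.1391 = 7.3089
  (29 − 31.5217)²/31.5217 = 0.2017
  (41 − 39.3391)²/39.3391 = 0.0701
  (17 − 16.1391)²/16.1391 = 0.0459
  (19 − 24.6377)²/24.6377 = 1.2900
  (43 − 30.7478)²/30.7478 = 4.8822
  (6 − 12.6145)²/12.6145 = 3.4684
χ² = 1.1961 + 0.0532 + 1.3651 + 0.0693 + 3.8703 + 7.3089 + 0.2017 + 0.0701 + 0.0459 + 1.2900 + 4.8822 + 3.4684 = 23.821
df = (4−1)(3−1) = 6. Since 23.821 > 10.645, reject the null hypothesis of independence at α = 0.1.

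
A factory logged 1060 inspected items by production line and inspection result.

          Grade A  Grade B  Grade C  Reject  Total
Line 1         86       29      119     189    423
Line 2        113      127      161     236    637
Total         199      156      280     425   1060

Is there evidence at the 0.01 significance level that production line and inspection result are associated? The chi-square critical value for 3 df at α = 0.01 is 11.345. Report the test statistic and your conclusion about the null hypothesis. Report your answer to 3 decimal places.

Grand total N = 1060.
Expected counts (row total × column total / N):
  Line 1, Grade A: 423×199/1060 = 79.4123
  Line 1, Grade B: 423×156/1060 = 62.2528
  Line 1, Grade C: 423×280/1060 = 111.7358
  Line 1, Reject: 423×425/1060 = 169.5991
  Line 2, Grade A: 637×199/1060 = 119.5877
  Line 2, Grade B: 637×156/1060 = 93.7472
  Line 2, Grade C: 637×280/1060 = 168.2642
  Line 2, Reject: 637×425/1060 = 255.4009
Contributions (O − E)²/E:
  (86 − 79.4123)²/79.4123 = 0.5465
  (29 − 62.2528)²/62.2528 = 17.7622
  (119 − 111.7358)²/111.7358 = 0.4723
  (189 − 169.5991)²/169.5991 = 2.2193
  (113 − 119.5877)²/119.5877 = 0.3629
  (127 − 93.7472)²/93.7472 = 11.7950
  (161 − 168.2642)²/168.2642 = 0.3136
  (236 − 255.4009)²/255.4009 = 1.4737
χ² = 0.5465 + 17.7622 + 0.4723 + 2.2193 + 0.3629 + 11.7950 + 0.3136 + 1.4737 = 34.946
df = (2−1)(4−1) = 3. Since 34.946 > 11.345, reject the null hypothesis of independence at α = 0.01.

34.946; reject H₀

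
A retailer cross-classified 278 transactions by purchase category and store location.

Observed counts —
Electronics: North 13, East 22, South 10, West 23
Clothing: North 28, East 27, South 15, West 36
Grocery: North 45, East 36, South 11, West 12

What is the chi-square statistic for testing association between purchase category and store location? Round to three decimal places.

23.899

Row totals: 68, 106, 104. Column totals: 86, 85, 36, 71. Grand total N = 278.
Expected counts (row total × column total / N):
  Electronics, North: 68×86/278 = 21.0360
  Electronics, East: 68×85/278 = 20.7914
  Electronics, South: 68×36/278 = 8.8058
  Electronics, West: 68×71/278 = 17.3669
  Clothing, North: 106×86/278 = 32.7914
  Clothing, East: 106×85/278 = 32.4101
  Clothing, South: 106×36/278 = 13.7266
  Clothing, West: 106×71/278 = 27.0719
  Grocery, North: 104×86/278 = 32.1727
  Grocery, East: 104×85/278 = 31.7986
  Grocery, South: 104×36/278 = 13.4676
  Grocery, West: 104×71/278 = 26.5612
Contributions (O − E)²/E:
  (13 − 21.0360)²/21.0360 = 3.0698
  (22 − 20.7914)²/20.7914 = 0.0703
  (10 − 8.8058)²/8.8058 = 0.1620
  (23 − 17.3669)²/17.3669 = 1.8271
  (28 − 32.7914)²/32.7914 = 0.7001
  (27 − 32.4101)²/32.4101 = 0.9031
  (15 − 13.7266)²/13.7266 = 0.1181
  (36 − 27.0719)²/27.0719 = 2.9444
  (45 − 32.1727)²/32.1727 = 5.1143
  (36 − 31.7986)²/31.7986 = 0.5551
  (11 − 13.4676)²/13.4676 = 0.4521
  (12 − 26.5612)²/26.5612 = 7.9826
χ² = 3.0698 + 0.0703 + 0.1620 + 1.8271 + 0.7001 + 0.9031 + 0.1181 + 2.9444 + 5.1143 + 0.5551 + 0.4521 + 7.9826 = 23.899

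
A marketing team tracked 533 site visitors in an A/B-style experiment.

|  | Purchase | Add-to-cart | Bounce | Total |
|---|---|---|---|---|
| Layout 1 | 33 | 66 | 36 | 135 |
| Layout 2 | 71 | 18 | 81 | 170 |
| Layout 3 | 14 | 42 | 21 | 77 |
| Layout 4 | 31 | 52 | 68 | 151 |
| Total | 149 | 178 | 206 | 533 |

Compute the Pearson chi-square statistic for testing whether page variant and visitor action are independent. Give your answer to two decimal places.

Grand total N = 533.
Expected counts (row total × column total / N):
  Layout 1, Purchase: 135×149/533 = 37.739
  Layout 1, Add-to-cart: 135×178/533 = 45.084
  Layout 1, Bounce: 135×206/533 = 52.176
  Layout 2, Purchase: 170×149/533 = 47.523
  Layout 2, Add-to-cart: 170×178/533 = 56.773
  Layout 2, Bounce: 170×206/533 = 65.704
  Layout 3, Purchase: 77×149/533 = 21.525
  Layout 3, Add-to-cart: 77×178/533 = 25.715
  Layout 3, Bounce: 77×206/533 = 29.760
  Layout 4, Purchase: 151×149/533 = 42.212
  Layout 4, Add-to-cart: 151×178/533 = 50.428
  Layout 4, Bounce: 151×206/533 = 58.360
Contributions (O − E)²/E:
  (33 − 37.739)²/37.739 = 0.5951
  (66 − 45.084)²/45.084 = 9.7036
  (36 − 52.176)²/52.176 = 5.0150
  (71 − 47.523)²/47.523 = 11.5980
  (18 − 56.773)²/56.773 = 26.4799
  (81 − 65.704)²/65.704 = 3.5609
  (14 − 21.525)²/21.525 = 2.6307
  (42 − 25.715)²/25.715 = 10.3131
  (21 − 29.760)²/29.760 = 2.5785
  (31 − 42.212)²/42.212 = 2.9780
  (52 − 50.428)²/50.428 = 0.0490
  (68 − 58.360)²/58.360 = 1.5924
χ² = 0.5951 + 9.7036 + 5.0150 + 11.5980 + 26.4799 + 3.5609 + 2.6307 + 10.3131 + 2.5785 + 2.9780 + 0.0490 + 1.5924 = 77.09

77.09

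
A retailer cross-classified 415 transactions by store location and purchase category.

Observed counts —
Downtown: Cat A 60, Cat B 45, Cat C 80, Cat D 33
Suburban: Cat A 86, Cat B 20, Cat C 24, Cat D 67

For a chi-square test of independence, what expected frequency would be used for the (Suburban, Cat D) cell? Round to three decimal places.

Row total (Suburban) = 197; column total (Cat D) = 100; grand total N = 415.
Expected count = (row total × column total) / N = 197 × 100 / 415 = 47.470.

47.470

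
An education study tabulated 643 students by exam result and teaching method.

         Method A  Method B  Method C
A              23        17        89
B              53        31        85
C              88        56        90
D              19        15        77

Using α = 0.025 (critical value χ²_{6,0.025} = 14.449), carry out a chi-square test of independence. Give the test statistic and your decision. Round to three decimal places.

Row totals: 129, 169, 234, 111. Column totals: 183, 119, 341. Grand total N = 643.
Expected counts (row total × column total / N):
  A, Method A: 129×183/643 = 36.7138
  A, Method B: 129×119/643 = 23.8740
  A, Method C: 129×341/643 = 68.4121
  B, Method A: 169×183/643 = 48.0980
  B, Method B: 169×119/643 = 31.2768
  B, Method C: 169×341/643 = 89.6252
  C, Method A: 234×183/643 = 66.5972
  C, Method B: 234×119/643 = 43.3064
  C, Method C: 234×341/643 = 124.0964
  D, Method A: 111×183/643 = 31.5910
  D, Method B: 111×119/643 = 20.5428
  D, Method C: 111×341/643 = 58.8663
Contributions (O − E)²/E:
  (23 − 36.7138)²/36.7138 = 5.1226
  (17 − 23.8740)²/23.8740 = 1.9792
  (89 − 68.4121)²/68.4121 = 6.1957
  (53 − 48.0980)²/48.0980 = 0.4996
  (31 − 31.2768)²/31.2768 = 0.0024
  (85 − 89.6252)²/89.6252 = 0.2387
  (88 − 66.5972)²/66.5972 = 6.8784
  (56 − 43.3064)²/43.3064 = 3.7206
  (90 − 124.0964)²/124.0964 = 9.3682
  (19 − 31.5910)²/31.5910 = 5.0183
  (15 − 20.5428)²/20.5428 = 1.4955
  (77 − 58.8663)²/58.8663 = 5.5861
χ² = 5.1226 + 1.9792 + 6.1957 + 0.4996 + 0.0024 + 0.2387 + 6.8784 + 3.7206 + 9.3682 + 5.0183 + 1.4955 + 5.5861 = 46.105
df = (4−1)(3−1) = 6. Since 46.105 > 14.449, reject the null hypothesis of independence at α = 0.025.

46.105; reject H₀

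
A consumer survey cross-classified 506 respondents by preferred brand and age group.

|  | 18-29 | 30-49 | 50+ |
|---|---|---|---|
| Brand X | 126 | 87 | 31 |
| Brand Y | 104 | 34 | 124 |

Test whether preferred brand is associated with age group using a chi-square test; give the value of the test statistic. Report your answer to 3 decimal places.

80.581

Row totals: 244, 262. Column totals: 230, 121, 155. Grand total N = 506.
Expected counts (row total × column total / N):
  Brand X, 18-29: 244×230/506 = 110.9091
  Brand X, 30-49: 244×121/506 = 58.3478
  Brand X, 50+: 244×155/506 = 74.7431
  Brand Y, 18-29: 262×230/506 = 119.0909
  Brand Y, 30-49: 262×121/506 = 62.6522
  Brand Y, 50+: 262×155/506 = 80.2569
Contributions (O − E)²/E:
  (126 − 110.9091)²/110.9091 = 2.0534
  (87 − 58.3478)²/58.3478 = 14.0699
  (31 − 74.7431)²/74.7431 = 25.6005
  (104 − 119.0909)²/119.0909 = 1.9123
  (34 − 62.6522)²/62.6522 = 13.1033
  (124 − 80.2569)²/80.2569 = 23.8417
χ² = 2.0534 + 14.0699 + 25.6005 + 1.9123 + 13.1033 + 23.8417 = 80.581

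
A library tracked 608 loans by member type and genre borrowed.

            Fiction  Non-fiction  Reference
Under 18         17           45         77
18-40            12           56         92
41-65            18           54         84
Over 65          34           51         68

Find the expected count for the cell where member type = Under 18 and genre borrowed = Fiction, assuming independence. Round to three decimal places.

Row total (Under 18) = 139; column total (Fiction) = 81; grand total N = 608.
Expected count = (row total × column total) / N = 139 × 81 / 608 = 18.518.

18.518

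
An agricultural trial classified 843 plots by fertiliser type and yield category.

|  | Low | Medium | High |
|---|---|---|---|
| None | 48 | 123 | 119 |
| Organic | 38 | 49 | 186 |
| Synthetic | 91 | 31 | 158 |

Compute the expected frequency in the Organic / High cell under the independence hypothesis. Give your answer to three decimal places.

149.940

Row total (Organic) = 273; column total (High) = 463; grand total N = 843.
Expected count = (row total × column total) / N = 273 × 463 / 843 = 149.940.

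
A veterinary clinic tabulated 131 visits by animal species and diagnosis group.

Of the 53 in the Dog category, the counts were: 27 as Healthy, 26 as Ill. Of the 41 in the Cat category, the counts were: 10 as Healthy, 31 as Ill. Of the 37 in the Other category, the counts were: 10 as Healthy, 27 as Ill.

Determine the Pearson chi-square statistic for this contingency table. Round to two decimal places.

8.84

Row totals: 53, 41, 37. Column totals: 47, 84. Grand total N = 131.
Expected counts (row total × column total / N):
  Dog, Healthy: 53×47/131 = 19.015
  Dog, Ill: 53×84/131 = 33.985
  Cat, Healthy: 41×47/131 = 14.710
  Cat, Ill: 41×84/131 = 26.290
  Other, Healthy: 37×47/131 = 13.275
  Other, Ill: 37×84/131 = 23.725
Contributions (O − E)²/E:
  (27 − 19.015)²/19.015 = 3.3532
  (26 − 33.985)²/33.985 = 1.8761
  (10 − 14.710)²/14.710 = 1.5081
  (31 − 26.290)²/26.290 = 0.8438
  (10 − 13.275)²/13.275 = 0.8080
  (27 − 23.725)²/23.725 = 0.4521
χ² = 3.3532 + 1.8761 + 1.5081 + 0.8438 + 0.8080 + 0.4521 = 8.84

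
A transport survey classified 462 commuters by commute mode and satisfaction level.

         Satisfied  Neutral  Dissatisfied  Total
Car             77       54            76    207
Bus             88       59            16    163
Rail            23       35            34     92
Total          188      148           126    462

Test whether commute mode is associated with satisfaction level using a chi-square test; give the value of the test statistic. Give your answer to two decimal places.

Grand total N = 462.
Expected counts (row total × column total / N):
  Car, Satisfied: 207×188/462 = 84.234
  Car, Neutral: 207×148/462 = 66.312
  Car, Dissatisfied: 207×126/462 = 56.455
  Bus, Satisfied: 163×188/462 = 66.329
  Bus, Neutral: 163×148/462 = 52.216
  Bus, Dissatisfied: 163×126/462 = 44.455
  Rail, Satisfied: 92×188/462 = 37.437
  Rail, Neutral: 92×148/462 = 29.472
  Rail, Dissatisfied: 92×126/462 = 25.091
Contributions (O − E)²/E:
  (77 − 84.234)²/84.234 = 0.6213
  (54 − 66.312)²/66.312 = 2.2859
  (76 − 56.455)²/56.455 = 6.7666
  (88 − 66.329)²/66.329 = 7.0803
  (59 − 52.216)²/52.216 = 0.8814
  (16 − 44.455)²/44.455 = 18.2136
  (23 − 37.437)²/37.437 = 5.5674
  (35 − 29.472)²/29.472 = 1.0369
  (34 − 25.091)²/25.091 = 3.1633
χ² = 0.6213 + 2.2859 + 6.7666 + 7.0803 + 0.8814 + 18.2136 + 5.5674 + 1.0369 + 3.1633 = 45.62

45.62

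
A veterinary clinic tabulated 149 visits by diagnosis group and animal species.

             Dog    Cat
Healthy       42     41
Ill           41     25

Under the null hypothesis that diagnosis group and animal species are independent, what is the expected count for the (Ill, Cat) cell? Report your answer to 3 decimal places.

29.235

Row total (Ill) = 66; column total (Cat) = 66; grand total N = 149.
Expected count = (row total × column total) / N = 66 × 66 / 149 = 29.235.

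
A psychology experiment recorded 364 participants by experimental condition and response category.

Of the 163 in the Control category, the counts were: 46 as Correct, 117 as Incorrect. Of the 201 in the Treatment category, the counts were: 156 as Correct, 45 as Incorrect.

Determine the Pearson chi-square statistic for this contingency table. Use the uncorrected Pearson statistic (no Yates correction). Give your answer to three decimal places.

88.903

Row totals: 163, 201. Column totals: 202, 162. Grand total N = 364.
Expected counts (row total × column total / N):
  Control, Correct: 163×202/364 = 90.4560
  Control, Incorrect: 163×162/364 = 72.5440
  Treatment, Correct: 201×202/364 = 111.5440
  Treatment, Incorrect: 201×162/364 = 89.4560
Contributions (O − E)²/E:
  (46 − 90.4560)²/90.4560 = 21.8486
  (117 − 72.5440)²/72.5440 = 27.2433
  (156 − 111.5440)²/111.5440 = 17.7180
  (45 − 89.4560)²/89.4560 = 22.0928
χ² = 21.8486 + 27.2433 + 17.7180 + 22.0928 = 88.903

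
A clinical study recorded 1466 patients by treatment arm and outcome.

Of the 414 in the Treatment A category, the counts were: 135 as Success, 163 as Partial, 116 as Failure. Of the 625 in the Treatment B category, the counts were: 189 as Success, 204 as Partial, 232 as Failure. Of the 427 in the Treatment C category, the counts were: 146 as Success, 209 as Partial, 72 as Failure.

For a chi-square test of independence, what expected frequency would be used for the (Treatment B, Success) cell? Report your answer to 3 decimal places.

200.375

Row total (Treatment B) = 625; column total (Success) = 470; grand total N = 1466.
Expected count = (row total × column total) / N = 625 × 470 / 1466 = 200.375.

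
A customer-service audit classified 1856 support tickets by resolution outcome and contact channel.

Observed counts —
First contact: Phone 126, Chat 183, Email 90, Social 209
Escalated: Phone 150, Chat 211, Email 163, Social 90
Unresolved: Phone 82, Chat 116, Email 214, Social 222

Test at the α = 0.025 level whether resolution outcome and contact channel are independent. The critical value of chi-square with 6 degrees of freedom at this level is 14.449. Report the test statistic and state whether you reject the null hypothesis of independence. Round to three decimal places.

Row totals: 608, 614, 634. Column totals: 358, 510, 467, 521. Grand total N = 1856.
Expected counts (row total × column total / N):
  First contact, Phone: 608×358/1856 = 117.2759
  First contact, Chat: 608×510/1856 = 167.0690
  First contact, Email: 608×467/1856 = 152.9828
  First contact, Social: 608×521/1856 = 170.6724
  Escalated, Phone: 614×358/1856 = 118.4332
  Escalated, Chat: 614×510/1856 = 168.7177
  Escalated, Email: 614×467/1856 = 154.4925
  Escalated, Social: 614×521/1856 = 172.3567
  Unresolved, Phone: 634×358/1856 = 122.2909
  Unresolved, Chat: 634×510/1856 = 174.2134
  Unresolved, Email: 634×467/1856 = 159.5248
  Unresolved, Social: 634×521/1856 = 177.9709
Contributions (O − E)²/E:
  (126 − 117.2759)²/117.2759 = 0.6490
  (183 − 167.0690)²/167.0690 = 1.5191
  (90 − 152.9828)²/152.9828 = 25.9299
  (209 − 170.6724)²/170.6724 = 8.6072
  (150 − 118.4332)²/118.4332 = 8.4137
  (211 − 168.7177)²/168.7177 = 10.5964
  (163 − 154.4925)²/154.4925 = 0.4685
  (90 − 172.3567)²/172.3567 = 39.3523
  (82 − 122.2909)²/122.2909 = 13.2745
  (116 − 174.2134)²/174.2134 = 19.4520
  (214 − 159.5248)²/159.5248 = 18.6024
  (222 − 177.9709)²/177.9709 = 10.8926
χ² = 0.6490 + 1.5191 + 25.9299 + 8.6072 + 8.4137 + 10.5964 + 0.4685 + 39.3523 + 13.2745 + 19.4520 + 18.6024 + 10.8926 = 157.758
df = (3−1)(4−1) = 6. Since 157.758 > 14.449, reject the null hypothesis of independence at α = 0.025.

157.758; reject H₀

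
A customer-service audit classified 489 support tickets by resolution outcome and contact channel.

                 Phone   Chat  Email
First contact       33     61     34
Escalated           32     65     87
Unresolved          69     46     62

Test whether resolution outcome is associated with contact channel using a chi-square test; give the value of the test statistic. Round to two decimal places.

34.52

Row totals: 128, 184, 177. Column totals: 134, 172, 183. Grand total N = 489.
Expected counts (row total × column total / N):
  First contact, Phone: 128×134/489 = 35.076
  First contact, Chat: 128×172/489 = 45.022
  First contact, Email: 128×183/489 = 47.902
  Escalated, Phone: 184×134/489 = 50.421
  Escalated, Chat: 184×172/489 = 64.720
  Escalated, Email: 184×183/489 = 68.859
  Unresolved, Phone: 177×134/489 = 48.503
  Unresolved, Chat: 177×172/489 = 62.258
  Unresolved, Email: 177×183/489 = 66.239
Contributions (O − E)²/E:
  (33 − 35.076)²/35.076 = 0.1229
  (61 − 45.022)²/45.022 = 5.6705
  (34 − 47.902)²/47.902 = 4.0346
  (32 − 50.421)²/50.421 = 6.7300
  (65 − 64.720)²/64.720 = 0.0012
  (87 − 68.859)²/68.859 = 4.7793
  (69 − 48.503)²/48.503 = 8.6619
  (46 − 62.258)²/62.258 = 4.2456
  (62 − 66.239)²/66.239 = 0.2713
χ² = 0.1229 + 5.6705 + 4.0346 + 6.7300 + 0.0012 + 4.7793 + 8.6619 + 4.2456 + 0.2713 = 34.52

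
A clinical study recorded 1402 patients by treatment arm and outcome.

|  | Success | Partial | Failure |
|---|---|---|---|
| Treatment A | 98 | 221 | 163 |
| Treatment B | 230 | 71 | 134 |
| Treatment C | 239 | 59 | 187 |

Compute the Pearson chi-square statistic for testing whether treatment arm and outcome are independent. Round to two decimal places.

206.98

Row totals: 482, 435, 485. Column totals: 567, 351, 484. Grand total N = 1402.
Expected counts (row total × column total / N):
  Treatment A, Success: 482×567/1402 = 194.932
  Treatment A, Partial: 482×351/1402 = 120.672
  Treatment A, Failure: 482×484/1402 = 166.397
  Treatment B, Success: 435×567/1402 = 175.924
  Treatment B, Partial: 435×351/1402 = 108.905
  Treatment B, Failure: 435×484/1402 = 150.171
  Treatment C, Success: 485×567/1402 = 196.145
  Treatment C, Partial: 485×351/1402 = 121.423
  Treatment C, Failure: 485×484/1402 = 167.432
Contributions (O − E)²/E:
  (98 − 194.932)²/194.932 = 48.2005
  (221 − 120.672)²/120.672 = 83.4138
  (163 − 166.397)²/166.397 = 0.0693
  (230 − 175.924)²/175.924 = 16.6220
  (71 − 108.905)²/108.905 = 13.1930
  (134 − 150.171)²/150.171 = 1.7414
  (239 − 196.145)²/196.145 = 9.3632
  (59 − 121.423)²/121.423 = 32.0914
  (187 − 167.432)²/167.432 = 2.2869
χ² = 48.2005 + 83.4138 + 0.0693 + 16.6220 + 13.1930 + 1.7414 + 9.3632 + 32.0914 + 2.2869 = 206.98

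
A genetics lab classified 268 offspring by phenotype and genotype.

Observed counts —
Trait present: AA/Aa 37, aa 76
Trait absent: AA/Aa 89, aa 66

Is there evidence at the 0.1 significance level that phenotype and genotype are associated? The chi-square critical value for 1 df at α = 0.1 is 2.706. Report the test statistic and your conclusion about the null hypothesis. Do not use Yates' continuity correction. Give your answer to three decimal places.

Row totals: 113, 155. Column totals: 126, 142. Grand total N = 268.
Expected counts (row total × column total / N):
  Trait present, AA/Aa: 113×126/268 = 53.1269
  Trait present, aa: 113×142/268 = 59.8731
  Trait absent, AA/Aa: 155×126/268 = 72.8731
  Trait absent, aa: 155×142/268 = 82.1269
Contributions (O − E)²/E:
  (37 − 53.1269)²/53.1269 = 4.8954
  (76 − 59.8731)²/59.8731 = 4.3438
  (89 − 72.8731)²/72.8731 = 3.5689
  (66 − 82.1269)²/82.1269 = 3.1668
χ² = 4.8954 + 4.3438 + 3.5689 + 3.1668 = 15.975
df = (2−1)(2−1) = 1. Since 15.975 > 2.706, reject the null hypothesis of independence at α = 0.1.

15.975; reject H₀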